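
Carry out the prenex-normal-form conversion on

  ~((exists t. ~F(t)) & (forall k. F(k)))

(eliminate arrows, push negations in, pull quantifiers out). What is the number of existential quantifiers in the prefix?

1

Move each ¬ inward, flipping quantifiers it crosses:
  (forall t. F(t)) | (exists k. ~F(k))
All bound variables are already distinct, so no renaming is needed.
Finally move all quantifiers to the prefix:
  forall t. exists k. (F(t) | ~F(k))
The prefix is forall t exists k: 1 universal, 1 existential.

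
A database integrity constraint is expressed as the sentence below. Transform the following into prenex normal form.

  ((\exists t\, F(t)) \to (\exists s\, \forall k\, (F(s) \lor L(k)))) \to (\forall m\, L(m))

\exists t\, \forall s\, \exists k\, \forall m\, (F(t) \land \neg F(s) \land \neg L(k) \lor L(m))

Rewrite implications/biconditionals: A → B as ¬A ∨ B.
  \neg (\neg (\exists t\, F(t)) \lor (\exists s\, \forall k\, (F(s) \lor L(k)))) \lor (\forall m\, L(m))
Move each ¬ inward, flipping quantifiers it crosses:
  (\exists t\, F(t)) \land (\forall s\, \exists k\, (\neg F(s) \land \neg L(k))) \lor (\forall m\, L(m))
Finally move all quantifiers to the prefix:
  \exists t\, \forall s\, \exists k\, \forall m\, (F(t) \land \neg F(s) \land \neg L(k) \lor L(m))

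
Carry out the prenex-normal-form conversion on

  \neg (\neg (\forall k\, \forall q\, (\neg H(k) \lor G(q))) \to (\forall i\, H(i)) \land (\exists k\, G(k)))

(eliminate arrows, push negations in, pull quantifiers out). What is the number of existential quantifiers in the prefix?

3

First replace A → B with ¬A ∨ B.
  \neg (\neg \neg (\forall k\, \forall q\, (\neg H(k) \lor G(q))) \lor (\forall i\, H(i)) \land (\exists k\, G(k)))
Push ¬ through the quantifiers and connectives to reach negation normal form:
  (\exists k\, \exists q\, (H(k) \land \neg G(q))) \land ((\exists i\, \neg H(i)) \lor (\forall k\, \neg G(k)))
Give each quantifier a distinct variable: k↦w1.
  (\exists k\, \exists q\, (H(k) \land \neg G(q))) \land ((\exists i\, \neg H(i)) \lor (\forall w1\, \neg G(w1)))
Pull the quantifiers to the front (each side's bound variable is not free in the other side):
  \exists k\, \exists q\, \exists i\, \forall w1\, (H(k) \land \neg G(q) \land (\neg H(i) \lor \neg G(w1)))
The prefix is \exists k \exists q \exists i \forall w1: 1 universal, 3 existential.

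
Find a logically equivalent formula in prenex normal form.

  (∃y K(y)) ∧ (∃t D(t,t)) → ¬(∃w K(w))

First replace A → B with ¬A ∨ B.
  ¬((∃y K(y)) ∧ (∃t D(t,t))) ∨ ¬(∃w K(w))
Drive negations inward (¬∀x A ≡ ∃x ¬A, ¬∃x A ≡ ∀x ¬A, De Morgan for ∧/∨):
  (∀y ¬K(y)) ∨ (∀t ¬D(t,t)) ∨ (∀w ¬K(w))
Extract every quantifier outward, since the variables are now distinct and don't occur free across branches:
  ∀y ∀t ∀w (¬K(y) ∨ ¬D(t,t) ∨ ¬K(w))

∀y ∀t ∀w (¬K(y) ∨ ¬D(t,t) ∨ ¬K(w))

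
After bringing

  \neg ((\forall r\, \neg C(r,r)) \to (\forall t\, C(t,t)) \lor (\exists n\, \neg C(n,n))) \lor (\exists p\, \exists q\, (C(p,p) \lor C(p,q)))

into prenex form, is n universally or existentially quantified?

universal

First replace A → B with ¬A ∨ B.
  \neg (\neg (\forall r\, \neg C(r,r)) \lor (\forall t\, C(t,t)) \lor (\exists n\, \neg C(n,n))) \lor (\exists p\, \exists q\, (C(p,p) \lor C(p,q)))
Drive negations inward (¬∀x A ≡ ∃x ¬A, ¬∃x A ≡ ∀x ¬A, De Morgan for ∧/∨):
  (\forall r\, \neg C(r,r)) \land (\exists t\, \neg C(t,t)) \land (\forall n\, C(n,n)) \lor (\exists p\, \exists q\, (C(p,p) \lor C(p,q)))
Extract every quantifier outward, since the variables are now distinct and don't occur free across branches:
  \forall r\, \exists t\, \forall n\, \exists p\, \exists q\, (\neg C(r,r) \land \neg C(t,t) \land C(n,n) \lor C(p,p) \lor C(p,q))
The quantifier \exists n sits under an odd number of negations (counting the antecedent side of each →), so it flips to \forall n.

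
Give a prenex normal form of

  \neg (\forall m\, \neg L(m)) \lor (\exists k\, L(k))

\exists m\, \exists k\, (L(m) \lor L(k))

Drive negations inward (¬∀x A ≡ ∃x ¬A, ¬∃x A ≡ ∀x ¬A, De Morgan for ∧/∨):
  (\exists m\, L(m)) \lor (\exists k\, L(k))
All bound variables are already distinct, so no renaming is needed.
Finally move all quantifiers to the prefix:
  \exists m\, \exists k\, (L(m) \lor L(k))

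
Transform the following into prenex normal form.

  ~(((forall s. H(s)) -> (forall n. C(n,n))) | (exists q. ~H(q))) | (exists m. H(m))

Eliminate → and ↔ using ¬ and ∨.
  ~(~(forall s. H(s)) | (forall n. C(n,n)) | (exists q. ~H(q))) | (exists m. H(m))
Drive negations inward (¬∀x A ≡ ∃x ¬A, ¬∃x A ≡ ∀x ¬A, De Morgan for ∧/∨):
  (forall s. H(s)) & (exists n. ~C(n,n)) & (forall q. H(q)) | (exists m. H(m))
Extract every quantifier outward, since the variables are now distinct and don't occur free across branches:
  forall s. exists n. forall q. exists m. (H(s) & ~C(n,n) & H(q) | H(m))

forall s. exists n. forall q. exists m. (H(s) & ~C(n,n) & H(q) | H(m))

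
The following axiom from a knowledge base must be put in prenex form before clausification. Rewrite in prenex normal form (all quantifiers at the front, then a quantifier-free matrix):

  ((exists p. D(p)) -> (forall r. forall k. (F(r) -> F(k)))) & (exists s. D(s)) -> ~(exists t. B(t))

exists p. exists r. exists k. forall s. forall t. (D(p) & F(r) & ~F(k) | ~D(s) | ~B(t))

First replace A → B with ¬A ∨ B.
  ~((~(exists p. D(p)) | (forall r. forall k. (~F(r) | F(k)))) & (exists s. D(s))) | ~(exists t. B(t))
Push ¬ through the quantifiers and connectives to reach negation normal form:
  (exists p. D(p)) & (exists r. exists k. (F(r) & ~F(k))) | (forall s. ~D(s)) | (forall t. ~B(t))
All bound variables are already distinct, so no renaming is needed.
Finally move all quantifiers to the prefix:
  exists p. exists r. exists k. forall s. forall t. (D(p) & F(r) & ~F(k) | ~D(s) | ~B(t))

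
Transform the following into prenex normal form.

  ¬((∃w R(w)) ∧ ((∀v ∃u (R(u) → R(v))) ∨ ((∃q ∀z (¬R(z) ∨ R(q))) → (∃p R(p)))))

∀w ∃v ∀u ∃q ∀z ∀p (¬R(w) ∨ R(u) ∧ ¬R(v) ∧ (¬R(z) ∨ R(q)) ∧ ¬R(p))

Rewrite implications/biconditionals: A → B as ¬A ∨ B.
  ¬((∃w R(w)) ∧ ((∀v ∃u (¬R(u) ∨ R(v))) ∨ ¬(∃q ∀z (¬R(z) ∨ R(q))) ∨ (∃p R(p))))
Drive negations inward (¬∀x A ≡ ∃x ¬A, ¬∃x A ≡ ∀x ¬A, De Morgan for ∧/∨):
  (∀w ¬R(w)) ∨ (∃v ∀u (R(u) ∧ ¬R(v))) ∧ (∃q ∀z (¬R(z) ∨ R(q))) ∧ (∀p ¬R(p))
All bound variables are already distinct, so no renaming is needed.
Pull the quantifiers to the front (each side's bound variable is not free in the other side):
  ∀w ∃v ∀u ∃q ∀z ∀p (¬R(w) ∨ R(u) ∧ ¬R(v) ∧ (¬R(z) ∨ R(q)) ∧ ¬R(p))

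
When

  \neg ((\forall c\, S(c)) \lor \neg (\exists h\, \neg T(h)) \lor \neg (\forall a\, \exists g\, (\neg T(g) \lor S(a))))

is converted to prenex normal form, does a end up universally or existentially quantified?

Push ¬ through the quantifiers and connectives to reach negation normal form:
  (\exists c\, \neg S(c)) \land (\exists h\, \neg T(h)) \land (\forall a\, \exists g\, (\neg T(g) \lor S(a)))
All bound variables are already distinct, so no renaming is needed.
Pull the quantifiers to the front (each side's bound variable is not free in the other side):
  \exists c\, \exists h\, \forall a\, \exists g\, (\neg S(c) \land \neg T(h) \land (\neg T(g) \lor S(a)))
The quantifier \forall a sits under an even number of negations, so it remains universal.

universal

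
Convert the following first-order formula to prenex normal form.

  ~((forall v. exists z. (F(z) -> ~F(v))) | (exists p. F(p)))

First replace A → B with ¬A ∨ B.
  ~((forall v. exists z. (~F(z) | ~F(v))) | (exists p. F(p)))
Drive negations inward (¬∀x A ≡ ∃x ¬A, ¬∃x A ≡ ∀x ¬A, De Morgan for ∧/∨):
  (exists v. forall z. (F(z) & F(v))) & (forall p. ~F(p))
Extract every quantifier outward, since the variables are now distinct and don't occur free across branches:
  exists v. forall z. forall p. (F(z) & F(v) & ~F(p))

exists v. forall z. forall p. (F(z) & F(v) & ~F(p))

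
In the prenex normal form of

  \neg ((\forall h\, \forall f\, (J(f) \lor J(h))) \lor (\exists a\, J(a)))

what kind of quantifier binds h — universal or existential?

Move each ¬ inward, flipping quantifiers it crosses:
  (\exists h\, \exists f\, (\neg J(f) \land \neg J(h))) \land (\forall a\, \neg J(a))
Finally move all quantifiers to the prefix:
  \exists h\, \exists f\, \forall a\, (\neg J(f) \land \neg J(h) \land \neg J(a))
The quantifier \forall h sits under an odd number of negations, so it flips to \exists h.

existential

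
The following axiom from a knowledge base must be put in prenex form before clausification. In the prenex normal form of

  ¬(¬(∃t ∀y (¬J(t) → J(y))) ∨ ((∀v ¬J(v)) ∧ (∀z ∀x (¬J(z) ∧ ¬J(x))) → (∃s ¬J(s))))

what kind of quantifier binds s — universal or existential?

First replace A → B with ¬A ∨ B.
  ¬(¬(∃t ∀y (¬¬J(t) ∨ J(y))) ∨ ¬((∀v ¬J(v)) ∧ (∀z ∀x (¬J(z) ∧ ¬J(x)))) ∨ (∃s ¬J(s)))
Push ¬ through the quantifiers and connectives to reach negation normal form:
  (∃t ∀y (J(t) ∨ J(y))) ∧ (∀v ¬J(v)) ∧ (∀z ∀x (¬J(z) ∧ ¬J(x))) ∧ (∀s J(s))
All bound variables are already distinct, so no renaming is needed.
Pull the quantifiers to the front (each side's bound variable is not free in the other side):
  ∃t ∀y ∀v ∀z ∀x ∀s ((J(t) ∨ J(y)) ∧ ¬J(v) ∧ ¬J(z) ∧ ¬J(x) ∧ J(s))
The quantifier ∃s sits under an odd number of negations (counting the antecedent side of each →), so it flips to ∀s.

universal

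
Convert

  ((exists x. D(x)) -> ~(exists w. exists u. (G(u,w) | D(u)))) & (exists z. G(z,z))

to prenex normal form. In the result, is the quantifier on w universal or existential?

Rewrite implications/biconditionals: A → B as ¬A ∨ B.
  (~(exists x. D(x)) | ~(exists w. exists u. (G(u,w) | D(u)))) & (exists z. G(z,z))
Move each ¬ inward, flipping quantifiers it crosses:
  ((forall x. ~D(x)) | (forall w. forall u. (~G(u,w) & ~D(u)))) & (exists z. G(z,z))
All bound variables are already distinct, so no renaming is needed.
Pull the quantifiers to the front (each side's bound variable is not free in the other side):
  forall x. forall w. forall u. exists z. ((~D(x) | ~G(u,w) & ~D(u)) & G(z,z))
The quantifier exists w sits under an odd number of negations (counting the antecedent side of each →), so it flips to forall w.

universal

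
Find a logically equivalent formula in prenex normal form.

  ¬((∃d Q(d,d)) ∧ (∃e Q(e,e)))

∀d ∀e (¬Q(d,d) ∨ ¬Q(e,e))

Push ¬ through the quantifiers and connectives to reach negation normal form:
  (∀d ¬Q(d,d)) ∨ (∀e ¬Q(e,e))
Pull the quantifiers to the front (each side's bound variable is not free in the other side):
  ∀d ∀e (¬Q(d,d) ∨ ¬Q(e,e))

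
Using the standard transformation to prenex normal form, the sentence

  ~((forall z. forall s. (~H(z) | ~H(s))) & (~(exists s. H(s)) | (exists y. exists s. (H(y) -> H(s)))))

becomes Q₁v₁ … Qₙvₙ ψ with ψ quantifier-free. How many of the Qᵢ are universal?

Rewrite implications/biconditionals: A → B as ¬A ∨ B.
  ~((forall z. forall s. (~H(z) | ~H(s))) & (~(exists s. H(s)) | (exists y. exists s. (~H(y) | H(s)))))
Move each ¬ inward, flipping quantifiers it crosses:
  (exists z. exists s. (H(z) & H(s))) | (exists s. H(s)) & (forall y. forall s. (H(y) & ~H(s)))
Standardize variables apart so no two quantifiers bind the same name: s↦a, s↦v.
  (exists z. exists s. (H(z) & H(s))) | (exists a. H(a)) & (forall y. forall v. (H(y) & ~H(v)))
Pull the quantifiers to the front (each side's bound variable is not free in the other side):
  exists z. exists s. exists a. forall y. forall v. (H(z) & H(s) | H(a) & H(y) & ~H(v))
The prefix is exists z exists s exists a forall y forall v: 2 universal, 3 existential.

2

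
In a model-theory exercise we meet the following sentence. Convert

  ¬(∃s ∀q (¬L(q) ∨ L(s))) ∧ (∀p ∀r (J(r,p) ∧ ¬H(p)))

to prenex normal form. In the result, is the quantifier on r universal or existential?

Push ¬ through the quantifiers and connectives to reach negation normal form:
  (∀s ∃q (L(q) ∧ ¬L(s))) ∧ (∀p ∀r (J(r,p) ∧ ¬H(p)))
All bound variables are already distinct, so no renaming is needed.
Finally move all quantifiers to the prefix:
  ∀s ∃q ∀p ∀r (L(q) ∧ ¬L(s) ∧ J(r,p) ∧ ¬H(p))
The quantifier ∀r sits under an even number of negations, so it remains universal.

universal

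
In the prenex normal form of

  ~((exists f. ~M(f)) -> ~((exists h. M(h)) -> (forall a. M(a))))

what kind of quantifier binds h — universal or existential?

universal

Eliminate → and ↔ using ¬ and ∨.
  ~(~(exists f. ~M(f)) | ~(~(exists h. M(h)) | (forall a. M(a))))
Drive negations inward (¬∀x A ≡ ∃x ¬A, ¬∃x A ≡ ∀x ¬A, De Morgan for ∧/∨):
  (exists f. ~M(f)) & ((forall h. ~M(h)) | (forall a. M(a)))
All bound variables are already distinct, so no renaming is needed.
Extract every quantifier outward, since the variables are now distinct and don't occur free across branches:
  exists f. forall h. forall a. (~M(f) & (~M(h) | M(a)))
The quantifier exists h sits under an odd number of negations (counting the antecedent side of each →), so it flips to forall h.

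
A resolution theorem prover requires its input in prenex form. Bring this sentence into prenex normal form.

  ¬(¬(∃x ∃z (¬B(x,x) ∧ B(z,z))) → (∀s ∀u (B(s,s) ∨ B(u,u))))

Rewrite implications/biconditionals: A → B as ¬A ∨ B.
  ¬(¬¬(∃x ∃z (¬B(x,x) ∧ B(z,z))) ∨ (∀s ∀u (B(s,s) ∨ B(u,u))))
Move each ¬ inward, flipping quantifiers it crosses:
  (∀x ∀z (B(x,x) ∨ ¬B(z,z))) ∧ (∃s ∃u (¬B(s,s) ∧ ¬B(u,u)))
Pull the quantifiers to the front (each side's bound variable is not free in the other side):
  ∀x ∀z ∃s ∃u ((B(x,x) ∨ ¬B(z,z)) ∧ ¬B(s,s) ∧ ¬B(u,u))

∀x ∀z ∃s ∃u ((B(x,x) ∨ ¬B(z,z)) ∧ ¬B(s,s) ∧ ¬B(u,u))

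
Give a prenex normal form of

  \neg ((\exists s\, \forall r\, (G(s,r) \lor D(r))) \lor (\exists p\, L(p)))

Drive negations inward (¬∀x A ≡ ∃x ¬A, ¬∃x A ≡ ∀x ¬A, De Morgan for ∧/∨):
  (\forall s\, \exists r\, (\neg G(s,r) \land \neg D(r))) \land (\forall p\, \neg L(p))
All bound variables are already distinct, so no renaming is needed.
Finally move all quantifiers to the prefix:
  \forall s\, \exists r\, \forall p\, (\neg G(s,r) \land \neg D(r) \land \neg L(p))

\forall s\, \exists r\, \forall p\, (\neg G(s,r) \land \neg D(r) \land \neg L(p))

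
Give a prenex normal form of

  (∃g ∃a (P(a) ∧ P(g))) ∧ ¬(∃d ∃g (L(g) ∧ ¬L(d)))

∃g ∃a ∀d ∀c (P(a) ∧ P(g) ∧ (¬L(c) ∨ L(d)))

Push ¬ through the quantifiers and connectives to reach negation normal form:
  (∃g ∃a (P(a) ∧ P(g))) ∧ (∀d ∀g (¬L(g) ∨ L(d)))
Give each quantifier a distinct variable: g↦c.
  (∃g ∃a (P(a) ∧ P(g))) ∧ (∀d ∀c (¬L(c) ∨ L(d)))
Extract every quantifier outward, since the variables are now distinct and don't occur free across branches:
  ∃g ∃a ∀d ∀c (P(a) ∧ P(g) ∧ (¬L(c) ∨ L(d)))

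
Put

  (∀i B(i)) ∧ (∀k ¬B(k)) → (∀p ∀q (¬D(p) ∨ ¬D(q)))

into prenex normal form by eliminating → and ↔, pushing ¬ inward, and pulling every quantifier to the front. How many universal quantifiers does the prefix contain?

2

First replace A → B with ¬A ∨ B.
  ¬((∀i B(i)) ∧ (∀k ¬B(k))) ∨ (∀p ∀q (¬D(p) ∨ ¬D(q)))
Push ¬ through the quantifiers and connectives to reach negation normal form:
  (∃i ¬B(i)) ∨ (∃k B(k)) ∨ (∀p ∀q (¬D(p) ∨ ¬D(q)))
Extract every quantifier outward, since the variables are now distinct and don't occur free across branches:
  ∃i ∃k ∀p ∀q (¬B(i) ∨ B(k) ∨ ¬D(p) ∨ ¬D(q))
The prefix is ∃i ∃k ∀p ∀q: 2 universal, 2 existential.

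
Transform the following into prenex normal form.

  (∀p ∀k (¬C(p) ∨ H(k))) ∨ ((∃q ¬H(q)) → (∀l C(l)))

∀p ∀k ∀q ∀l (¬C(p) ∨ H(k) ∨ H(q) ∨ C(l))

Rewrite implications/biconditionals: A → B as ¬A ∨ B.
  (∀p ∀k (¬C(p) ∨ H(k))) ∨ ¬(∃q ¬H(q)) ∨ (∀l C(l))
Drive negations inward (¬∀x A ≡ ∃x ¬A, ¬∃x A ≡ ∀x ¬A, De Morgan for ∧/∨):
  (∀p ∀k (¬C(p) ∨ H(k))) ∨ (∀q H(q)) ∨ (∀l C(l))
All bound variables are already distinct, so no renaming is needed.
Pull the quantifiers to the front (each side's bound variable is not free in the other side):
  ∀p ∀k ∀q ∀l (¬C(p) ∨ H(k) ∨ H(q) ∨ C(l))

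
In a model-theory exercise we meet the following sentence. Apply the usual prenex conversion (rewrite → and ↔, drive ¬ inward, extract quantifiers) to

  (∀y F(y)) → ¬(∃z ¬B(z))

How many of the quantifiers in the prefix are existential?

Rewrite implications/biconditionals: A → B as ¬A ∨ B.
  ¬(∀y F(y)) ∨ ¬(∃z ¬B(z))
Drive negations inward (¬∀x A ≡ ∃x ¬A, ¬∃x A ≡ ∀x ¬A, De Morgan for ∧/∨):
  (∃y ¬F(y)) ∨ (∀z B(z))
All bound variables are already distinct, so no renaming is needed.
Finally move all quantifiers to the prefix:
  ∃y ∀z (¬F(y) ∨ B(z))
The prefix is ∃y ∀z: 1 universal, 1 existential.

1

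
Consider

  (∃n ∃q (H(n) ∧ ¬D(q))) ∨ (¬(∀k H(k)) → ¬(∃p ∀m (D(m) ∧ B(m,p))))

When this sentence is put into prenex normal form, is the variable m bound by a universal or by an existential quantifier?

existential

First replace A → B with ¬A ∨ B.
  (∃n ∃q (H(n) ∧ ¬D(q))) ∨ ¬¬(∀k H(k)) ∨ ¬(∃p ∀m (D(m) ∧ B(m,p)))
Drive negations inward (¬∀x A ≡ ∃x ¬A, ¬∃x A ≡ ∀x ¬A, De Morgan for ∧/∨):
  (∃n ∃q (H(n) ∧ ¬D(q))) ∨ (∀k H(k)) ∨ (∀p ∃m (¬D(m) ∨ ¬B(m,p)))
Pull the quantifiers to the front (each side's bound variable is not free in the other side):
  ∃n ∃q ∀k ∀p ∃m (H(n) ∧ ¬D(q) ∨ H(k) ∨ ¬D(m) ∨ ¬B(m,p))
The quantifier ∀m sits under an odd number of negations (counting the antecedent side of each →), so it flips to ∃m.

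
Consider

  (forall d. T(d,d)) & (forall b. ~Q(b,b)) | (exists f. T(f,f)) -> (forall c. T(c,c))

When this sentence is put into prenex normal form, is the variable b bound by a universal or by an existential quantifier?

existential

Eliminate → and ↔ using ¬ and ∨.
  ~((forall d. T(d,d)) & (forall b. ~Q(b,b)) | (exists f. T(f,f))) | (forall c. T(c,c))
Drive negations inward (¬∀x A ≡ ∃x ¬A, ¬∃x A ≡ ∀x ¬A, De Morgan for ∧/∨):
  ((exists d. ~T(d,d)) | (exists b. Q(b,b))) & (forall f. ~T(f,f)) | (forall c. T(c,c))
Extract every quantifier outward, since the variables are now distinct and don't occur free across branches:
  exists d. exists b. forall f. forall c. ((~T(d,d) | Q(b,b)) & ~T(f,f) | T(c,c))
The quantifier forall b sits under an odd number of negations (counting the antecedent side of each →), so it flips to exists b.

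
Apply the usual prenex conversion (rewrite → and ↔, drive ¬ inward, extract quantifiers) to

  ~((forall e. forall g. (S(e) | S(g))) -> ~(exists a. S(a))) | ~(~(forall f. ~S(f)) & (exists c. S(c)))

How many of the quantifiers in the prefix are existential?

Rewrite implications/biconditionals: A → B as ¬A ∨ B.
  ~(~(forall e. forall g. (S(e) | S(g))) | ~(exists a. S(a))) | ~(~(forall f. ~S(f)) & (exists c. S(c)))
Drive negations inward (¬∀x A ≡ ∃x ¬A, ¬∃x A ≡ ∀x ¬A, De Morgan for ∧/∨):
  (forall e. forall g. (S(e) | S(g))) & (exists a. S(a)) | (forall f. ~S(f)) | (forall c. ~S(c))
All bound variables are already distinct, so no renaming is needed.
Extract every quantifier outward, since the variables are now distinct and don't occur free across branches:
  forall e. forall g. exists a. forall f. forall c. ((S(e) | S(g)) & S(a) | ~S(f) | ~S(c))
The prefix is forall e forall g exists a forall f forall c: 4 universal, 1 existential.

1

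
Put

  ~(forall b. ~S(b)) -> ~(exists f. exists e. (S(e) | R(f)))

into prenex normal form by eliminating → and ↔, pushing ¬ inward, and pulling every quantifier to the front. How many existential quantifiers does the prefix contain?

0

Rewrite implications/biconditionals: A → B as ¬A ∨ B.
  ~~(forall b. ~S(b)) | ~(exists f. exists e. (S(e) | R(f)))
Move each ¬ inward, flipping quantifiers it crosses:
  (forall b. ~S(b)) | (forall f. forall e. (~S(e) & ~R(f)))
All bound variables are already distinct, so no renaming is needed.
Extract every quantifier outward, since the variables are now distinct and don't occur free across branches:
  forall b. forall f. forall e. (~S(b) | ~S(e) & ~R(f))
The prefix is forall b forall f forall e: 3 universal, 0 existential.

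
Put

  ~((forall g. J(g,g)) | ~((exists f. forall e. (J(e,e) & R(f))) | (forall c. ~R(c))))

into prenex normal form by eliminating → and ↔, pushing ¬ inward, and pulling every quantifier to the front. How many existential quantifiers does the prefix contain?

2

Drive negations inward (¬∀x A ≡ ∃x ¬A, ¬∃x A ≡ ∀x ¬A, De Morgan for ∧/∨):
  (exists g. ~J(g,g)) & ((exists f. forall e. (J(e,e) & R(f))) | (forall c. ~R(c)))
Extract every quantifier outward, since the variables are now distinct and don't occur free across branches:
  exists g. exists f. forall e. forall c. (~J(g,g) & (J(e,e) & R(f) | ~R(c)))
The prefix is exists g exists f forall e forall c: 2 universal, 2 existential.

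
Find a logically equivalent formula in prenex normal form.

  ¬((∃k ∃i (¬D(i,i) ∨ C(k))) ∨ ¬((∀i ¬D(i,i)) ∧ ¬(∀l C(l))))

∀k ∀i ∀y1 ∃l (D(i,i) ∧ ¬C(k) ∧ ¬D(y1,y1) ∧ ¬C(l))

Move each ¬ inward, flipping quantifiers it crosses:
  (∀k ∀i (D(i,i) ∧ ¬C(k))) ∧ (∀i ¬D(i,i)) ∧ (∃l ¬C(l))
Rename bound variables to avoid capture: i↦y1.
  (∀k ∀i (D(i,i) ∧ ¬C(k))) ∧ (∀y1 ¬D(y1,y1)) ∧ (∃l ¬C(l))
Pull the quantifiers to the front (each side's bound variable is not free in the other side):
  ∀k ∀i ∀y1 ∃l (D(i,i) ∧ ¬C(k) ∧ ¬D(y1,y1) ∧ ¬C(l))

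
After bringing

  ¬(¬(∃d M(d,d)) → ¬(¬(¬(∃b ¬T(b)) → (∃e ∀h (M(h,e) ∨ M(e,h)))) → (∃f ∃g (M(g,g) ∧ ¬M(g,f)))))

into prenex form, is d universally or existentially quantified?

universal

Rewrite implications/biconditionals: A → B as ¬A ∨ B.
  ¬(¬¬(∃d M(d,d)) ∨ ¬(¬¬(¬¬(∃b ¬T(b)) ∨ (∃e ∀h (M(h,e) ∨ M(e,h)))) ∨ (∃f ∃g (M(g,g) ∧ ¬M(g,f)))))
Drive negations inward (¬∀x A ≡ ∃x ¬A, ¬∃x A ≡ ∀x ¬A, De Morgan for ∧/∨):
  (∀d ¬M(d,d)) ∧ ((∃b ¬T(b)) ∨ (∃e ∀h (M(h,e) ∨ M(e,h))) ∨ (∃f ∃g (M(g,g) ∧ ¬M(g,f))))
All bound variables are already distinct, so no renaming is needed.
Pull the quantifiers to the front (each side's bound variable is not free in the other side):
  ∀d ∃b ∃e ∀h ∃f ∃g (¬M(d,d) ∧ (¬T(b) ∨ M(h,e) ∨ M(e,h) ∨ M(g,g) ∧ ¬M(g,f)))
The quantifier ∃d sits under an odd number of negations (counting the antecedent side of each →), so it flips to ∀d.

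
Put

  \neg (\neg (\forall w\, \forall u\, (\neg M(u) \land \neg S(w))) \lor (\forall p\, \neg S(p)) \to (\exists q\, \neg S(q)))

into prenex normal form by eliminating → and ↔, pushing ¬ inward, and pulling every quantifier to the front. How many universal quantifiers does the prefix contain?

Rewrite implications/biconditionals: A → B as ¬A ∨ B.
  \neg (\neg (\neg (\forall w\, \forall u\, (\neg M(u) \land \neg S(w))) \lor (\forall p\, \neg S(p))) \lor (\exists q\, \neg S(q)))
Drive negations inward (¬∀x A ≡ ∃x ¬A, ¬∃x A ≡ ∀x ¬A, De Morgan for ∧/∨):
  ((\exists w\, \exists u\, (M(u) \lor S(w))) \lor (\forall p\, \neg S(p))) \land (\forall q\, S(q))
All bound variables are already distinct, so no renaming is needed.
Pull the quantifiers to the front (each side's bound variable is not free in the other side):
  \exists w\, \exists u\, \forall p\, \forall q\, ((M(u) \lor S(w) \lor \neg S(p)) \land S(q))
The prefix is \exists w \exists u \forall p \forall q: 2 universal, 2 existential.

2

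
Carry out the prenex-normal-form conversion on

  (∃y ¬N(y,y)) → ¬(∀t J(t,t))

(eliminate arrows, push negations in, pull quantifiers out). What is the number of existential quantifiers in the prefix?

First replace A → B with ¬A ∨ B.
  ¬(∃y ¬N(y,y)) ∨ ¬(∀t J(t,t))
Push ¬ through the quantifiers and connectives to reach negation normal form:
  (∀y N(y,y)) ∨ (∃t ¬J(t,t))
Pull the quantifiers to the front (each side's bound variable is not free in the other side):
  ∀y ∃t (N(y,y) ∨ ¬J(t,t))
The prefix is ∀y ∃t: 1 universal, 1 existential.

1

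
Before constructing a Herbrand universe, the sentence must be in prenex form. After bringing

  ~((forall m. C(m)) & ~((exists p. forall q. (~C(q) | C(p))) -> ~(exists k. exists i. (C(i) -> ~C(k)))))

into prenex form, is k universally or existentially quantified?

Eliminate → and ↔ using ¬ and ∨.
  ~((forall m. C(m)) & ~(~(exists p. forall q. (~C(q) | C(p))) | ~(exists k. exists i. (~C(i) | ~C(k)))))
Drive negations inward (¬∀x A ≡ ∃x ¬A, ¬∃x A ≡ ∀x ¬A, De Morgan for ∧/∨):
  (exists m. ~C(m)) | (forall p. exists q. (C(q) & ~C(p))) | (forall k. forall i. (C(i) & C(k)))
Pull the quantifiers to the front (each side's bound variable is not free in the other side):
  exists m. forall p. exists q. forall k. forall i. (~C(m) | C(q) & ~C(p) | C(i) & C(k))
The quantifier exists k sits under an odd number of negations (counting the antecedent side of each →), so it flips to forall k.

universal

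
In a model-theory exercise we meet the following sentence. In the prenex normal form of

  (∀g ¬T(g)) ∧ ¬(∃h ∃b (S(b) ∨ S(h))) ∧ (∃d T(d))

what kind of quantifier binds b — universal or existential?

universal

Push ¬ through the quantifiers and connectives to reach negation normal form:
  (∀g ¬T(g)) ∧ (∀h ∀b (¬S(b) ∧ ¬S(h))) ∧ (∃d T(d))
All bound variables are already distinct, so no renaming is needed.
Finally move all quantifiers to the prefix:
  ∀g ∀h ∀b ∃d (¬T(g) ∧ ¬S(b) ∧ ¬S(h) ∧ T(d))
The quantifier ∃b sits under an odd number of negations, so it flips to ∀b.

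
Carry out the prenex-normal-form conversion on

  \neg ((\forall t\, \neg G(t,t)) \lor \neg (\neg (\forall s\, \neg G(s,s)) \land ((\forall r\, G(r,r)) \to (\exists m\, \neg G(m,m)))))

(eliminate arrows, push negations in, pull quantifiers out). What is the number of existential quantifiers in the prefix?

4

First replace A → B with ¬A ∨ B.
  \neg ((\forall t\, \neg G(t,t)) \lor \neg (\neg (\forall s\, \neg G(s,s)) \land (\neg (\forall r\, G(r,r)) \lor (\exists m\, \neg G(m,m)))))
Drive negations inward (¬∀x A ≡ ∃x ¬A, ¬∃x A ≡ ∀x ¬A, De Morgan for ∧/∨):
  (\exists t\, G(t,t)) \land (\exists s\, G(s,s)) \land ((\exists r\, \neg G(r,r)) \lor (\exists m\, \neg G(m,m)))
Extract every quantifier outward, since the variables are now distinct and don't occur free across branches:
  \exists t\, \exists s\, \exists r\, \exists m\, (G(t,t) \land G(s,s) \land (\neg G(r,r) \lor \neg G(m,m)))
The prefix is \exists t \exists s \exists r \exists m: 0 universal, 4 existential.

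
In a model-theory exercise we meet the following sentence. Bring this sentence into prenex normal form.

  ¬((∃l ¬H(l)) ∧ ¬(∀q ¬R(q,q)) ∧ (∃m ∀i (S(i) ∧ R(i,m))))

Move each ¬ inward, flipping quantifiers it crosses:
  (∀l H(l)) ∨ (∀q ¬R(q,q)) ∨ (∀m ∃i (¬S(i) ∨ ¬R(i,m)))
All bound variables are already distinct, so no renaming is needed.
Finally move all quantifiers to the prefix:
  ∀l ∀q ∀m ∃i (H(l) ∨ ¬R(q,q) ∨ ¬S(i) ∨ ¬R(i,m))

∀l ∀q ∀m ∃i (H(l) ∨ ¬R(q,q) ∨ ¬S(i) ∨ ¬R(i,m))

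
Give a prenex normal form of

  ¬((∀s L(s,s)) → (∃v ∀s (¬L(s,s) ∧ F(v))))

First replace A → B with ¬A ∨ B.
  ¬(¬(∀s L(s,s)) ∨ (∃v ∀s (¬L(s,s) ∧ F(v))))
Push ¬ through the quantifiers and connectives to reach negation normal form:
  (∀s L(s,s)) ∧ (∀v ∃s (L(s,s) ∨ ¬F(v)))
Standardize variables apart so no two quantifiers bind the same name: s↦z1.
  (∀s L(s,s)) ∧ (∀v ∃z1 (L(z1,z1) ∨ ¬F(v)))
Pull the quantifiers to the front (each side's bound variable is not free in the other side):
  ∀s ∀v ∃z1 (L(s,s) ∧ (L(z1,z1) ∨ ¬F(v)))

∀s ∀v ∃z1 (L(s,s) ∧ (L(z1,z1) ∨ ¬F(v)))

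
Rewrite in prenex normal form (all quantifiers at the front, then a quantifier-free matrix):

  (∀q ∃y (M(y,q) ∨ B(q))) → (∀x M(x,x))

First replace A → B with ¬A ∨ B.
  ¬(∀q ∃y (M(y,q) ∨ B(q))) ∨ (∀x M(x,x))
Push ¬ through the quantifiers and connectives to reach negation normal form:
  (∃q ∀y (¬M(y,q) ∧ ¬B(q))) ∨ (∀x M(x,x))
Pull the quantifiers to the front (each side's bound variable is not free in the other side):
  ∃q ∀y ∀x (¬M(y,q) ∧ ¬B(q) ∨ M(x,x))

∃q ∀y ∀x (¬M(y,q) ∧ ¬B(q) ∨ M(x,x))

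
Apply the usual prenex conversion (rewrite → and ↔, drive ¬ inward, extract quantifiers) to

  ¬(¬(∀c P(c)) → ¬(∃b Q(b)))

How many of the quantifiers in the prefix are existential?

Eliminate → and ↔ using ¬ and ∨.
  ¬(¬¬(∀c P(c)) ∨ ¬(∃b Q(b)))
Drive negations inward (¬∀x A ≡ ∃x ¬A, ¬∃x A ≡ ∀x ¬A, De Morgan for ∧/∨):
  (∃c ¬P(c)) ∧ (∃b Q(b))
Extract every quantifier outward, since the variables are now distinct and don't occur free across branches:
  ∃c ∃b (¬P(c) ∧ Q(b))
The prefix is ∃c ∃b: 0 universal, 2 existential.

2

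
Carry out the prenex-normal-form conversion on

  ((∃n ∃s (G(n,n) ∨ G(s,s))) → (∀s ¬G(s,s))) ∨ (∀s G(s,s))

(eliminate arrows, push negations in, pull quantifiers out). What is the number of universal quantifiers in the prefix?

Eliminate → and ↔ using ¬ and ∨.
  ¬(∃n ∃s (G(n,n) ∨ G(s,s))) ∨ (∀s ¬G(s,s)) ∨ (∀s G(s,s))
Move each ¬ inward, flipping quantifiers it crosses:
  (∀n ∀s (¬G(n,n) ∧ ¬G(s,s))) ∨ (∀s ¬G(s,s)) ∨ (∀s G(s,s))
Rename bound variables to avoid capture: s↦t, s↦v.
  (∀n ∀s (¬G(n,n) ∧ ¬G(s,s))) ∨ (∀t ¬G(t,t)) ∨ (∀v G(v,v))
Extract every quantifier outward, since the variables are now distinct and don't occur free across branches:
  ∀n ∀s ∀t ∀v (¬G(n,n) ∧ ¬G(s,s) ∨ ¬G(t,t) ∨ G(v,v))
The prefix is ∀n ∀s ∀t ∀v: 4 universal, 0 existential.

4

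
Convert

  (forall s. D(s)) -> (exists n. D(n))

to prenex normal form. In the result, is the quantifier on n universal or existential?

Rewrite implications/biconditionals: A → B as ¬A ∨ B.
  ~(forall s. D(s)) | (exists n. D(n))
Move each ¬ inward, flipping quantifiers it crosses:
  (exists s. ~D(s)) | (exists n. D(n))
All bound variables are already distinct, so no renaming is needed.
Finally move all quantifiers to the prefix:
  exists s. exists n. (~D(s) | D(n))
The quantifier exists n sits under an even number of negations (counting the antecedent side of each →), so it remains existential.

existential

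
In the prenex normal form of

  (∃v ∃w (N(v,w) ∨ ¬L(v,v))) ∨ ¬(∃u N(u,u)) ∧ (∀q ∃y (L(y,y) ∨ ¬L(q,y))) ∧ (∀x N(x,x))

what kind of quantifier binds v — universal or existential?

existential

Push ¬ through the quantifiers and connectives to reach negation normal form:
  (∃v ∃w (N(v,w) ∨ ¬L(v,v))) ∨ (∀u ¬N(u,u)) ∧ (∀q ∃y (L(y,y) ∨ ¬L(q,y))) ∧ (∀x N(x,x))
All bound variables are already distinct, so no renaming is needed.
Pull the quantifiers to the front (each side's bound variable is not free in the other side):
  ∃v ∃w ∀u ∀q ∃y ∀x (N(v,w) ∨ ¬L(v,v) ∨ ¬N(u,u) ∧ (L(y,y) ∨ ¬L(q,y)) ∧ N(x,x))
The quantifier ∃v sits under an even number of negations, so it remains existential.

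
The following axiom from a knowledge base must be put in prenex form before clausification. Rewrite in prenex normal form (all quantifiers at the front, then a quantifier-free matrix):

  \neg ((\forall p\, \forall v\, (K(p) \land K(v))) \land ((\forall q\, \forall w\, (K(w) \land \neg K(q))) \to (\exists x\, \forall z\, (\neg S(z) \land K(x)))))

\exists p\, \exists v\, \forall q\, \forall w\, \forall x\, \exists z\, (\neg K(p) \lor \neg K(v) \lor K(w) \land \neg K(q) \land (S(z) \lor \neg K(x)))

Eliminate → and ↔ using ¬ and ∨.
  \neg ((\forall p\, \forall v\, (K(p) \land K(v))) \land (\neg (\forall q\, \forall w\, (K(w) \land \neg K(q))) \lor (\exists x\, \forall z\, (\neg S(z) \land K(x)))))
Move each ¬ inward, flipping quantifiers it crosses:
  (\exists p\, \exists v\, (\neg K(p) \lor \neg K(v))) \lor (\forall q\, \forall w\, (K(w) \land \neg K(q))) \land (\forall x\, \exists z\, (S(z) \lor \neg K(x)))
All bound variables are already distinct, so no renaming is needed.
Finally move all quantifiers to the prefix:
  \exists p\, \exists v\, \forall q\, \forall w\, \forall x\, \exists z\, (\neg K(p) \lor \neg K(v) \lor K(w) \land \neg K(q) \land (S(z) \lor \neg K(x)))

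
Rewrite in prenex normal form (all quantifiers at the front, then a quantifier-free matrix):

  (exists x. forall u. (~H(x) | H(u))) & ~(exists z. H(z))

Push ¬ through the quantifiers and connectives to reach negation normal form:
  (exists x. forall u. (~H(x) | H(u))) & (forall z. ~H(z))
All bound variables are already distinct, so no renaming is needed.
Finally move all quantifiers to the prefix:
  exists x. forall u. forall z. ((~H(x) | H(u)) & ~H(z))

exists x. forall u. forall z. ((~H(x) | H(u)) & ~H(z))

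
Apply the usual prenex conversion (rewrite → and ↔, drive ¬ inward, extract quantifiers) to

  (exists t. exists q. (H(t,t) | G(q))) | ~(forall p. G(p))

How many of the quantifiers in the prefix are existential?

Push ¬ through the quantifiers and connectives to reach negation normal form:
  (exists t. exists q. (H(t,t) | G(q))) | (exists p. ~G(p))
All bound variables are already distinct, so no renaming is needed.
Finally move all quantifiers to the prefix:
  exists t. exists q. exists p. (H(t,t) | G(q) | ~G(p))
The prefix is exists t exists q exists p: 0 universal, 3 existential.

3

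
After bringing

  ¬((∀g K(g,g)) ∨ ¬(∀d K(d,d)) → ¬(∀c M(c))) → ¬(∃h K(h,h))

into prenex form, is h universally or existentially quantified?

universal

First replace A → B with ¬A ∨ B.
  ¬¬(¬((∀g K(g,g)) ∨ ¬(∀d K(d,d))) ∨ ¬(∀c M(c))) ∨ ¬(∃h K(h,h))
Push ¬ through the quantifiers and connectives to reach negation normal form:
  (∃g ¬K(g,g)) ∧ (∀d K(d,d)) ∨ (∃c ¬M(c)) ∨ (∀h ¬K(h,h))
Finally move all quantifiers to the prefix:
  ∃g ∀d ∃c ∀h (¬K(g,g) ∧ K(d,d) ∨ ¬M(c) ∨ ¬K(h,h))
The quantifier ∃h sits under an odd number of negations (counting the antecedent side of each →), so it flips to ∀h.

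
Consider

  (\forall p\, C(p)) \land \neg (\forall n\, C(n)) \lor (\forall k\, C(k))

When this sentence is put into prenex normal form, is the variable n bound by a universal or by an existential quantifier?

Drive negations inward (¬∀x A ≡ ∃x ¬A, ¬∃x A ≡ ∀x ¬A, De Morgan for ∧/∨):
  (\forall p\, C(p)) \land (\exists n\, \neg C(n)) \lor (\forall k\, C(k))
Pull the quantifiers to the front (each side's bound variable is not free in the other side):
  \forall p\, \exists n\, \forall k\, (C(p) \land \neg C(n) \lor C(k))
The quantifier \forall n sits under an odd number of negations, so it flips to \exists n.

existential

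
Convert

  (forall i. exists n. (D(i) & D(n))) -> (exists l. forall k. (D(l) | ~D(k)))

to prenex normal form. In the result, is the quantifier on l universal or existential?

Eliminate → and ↔ using ¬ and ∨.
  ~(forall i. exists n. (D(i) & D(n))) | (exists l. forall k. (D(l) | ~D(k)))
Drive negations inward (¬∀x A ≡ ∃x ¬A, ¬∃x A ≡ ∀x ¬A, De Morgan for ∧/∨):
  (exists i. forall n. (~D(i) | ~D(n))) | (exists l. forall k. (D(l) | ~D(k)))
Finally move all quantifiers to the prefix:
  exists i. forall n. exists l. forall k. (~D(i) | ~D(n) | D(l) | ~D(k))
The quantifier exists l sits under an even number of negations (counting the antecedent side of each →), so it remains existential.

existential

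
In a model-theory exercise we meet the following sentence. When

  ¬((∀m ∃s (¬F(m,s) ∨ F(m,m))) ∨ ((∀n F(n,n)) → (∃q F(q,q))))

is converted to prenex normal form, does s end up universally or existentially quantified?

Rewrite implications/biconditionals: A → B as ¬A ∨ B.
  ¬((∀m ∃s (¬F(m,s) ∨ F(m,m))) ∨ ¬(∀n F(n,n)) ∨ (∃q F(q,q)))
Drive negations inward (¬∀x A ≡ ∃x ¬A, ¬∃x A ≡ ∀x ¬A, De Morgan for ∧/∨):
  (∃m ∀s (F(m,s) ∧ ¬F(m,m))) ∧ (∀n F(n,n)) ∧ (∀q ¬F(q,q))
Extract every quantifier outward, since the variables are now distinct and don't occur free across branches:
  ∃m ∀s ∀n ∀q (F(m,s) ∧ ¬F(m,m) ∧ F(n,n) ∧ ¬F(q,q))
The quantifier ∃s sits under an odd number of negations (counting the antecedent side of each →), so it flips to ∀s.

universal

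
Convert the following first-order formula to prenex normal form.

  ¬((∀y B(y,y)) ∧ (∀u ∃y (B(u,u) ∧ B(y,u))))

∃y ∃u ∀w (¬B(y,y) ∨ ¬B(u,u) ∨ ¬B(w,u))

Drive negations inward (¬∀x A ≡ ∃x ¬A, ¬∃x A ≡ ∀x ¬A, De Morgan for ∧/∨):
  (∃y ¬B(y,y)) ∨ (∃u ∀y (¬B(u,u) ∨ ¬B(y,u)))
Rename bound variables to avoid capture: y↦w.
  (∃y ¬B(y,y)) ∨ (∃u ∀w (¬B(u,u) ∨ ¬B(w,u)))
Extract every quantifier outward, since the variables are now distinct and don't occur free across branches:
  ∃y ∃u ∀w (¬B(y,y) ∨ ¬B(u,u) ∨ ¬B(w,u))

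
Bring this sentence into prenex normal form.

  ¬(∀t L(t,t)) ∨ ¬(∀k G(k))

∃t ∃k (¬L(t,t) ∨ ¬G(k))

Move each ¬ inward, flipping quantifiers it crosses:
  (∃t ¬L(t,t)) ∨ (∃k ¬G(k))
Pull the quantifiers to the front (each side's bound variable is not free in the other side):
  ∃t ∃k (¬L(t,t) ∨ ¬G(k))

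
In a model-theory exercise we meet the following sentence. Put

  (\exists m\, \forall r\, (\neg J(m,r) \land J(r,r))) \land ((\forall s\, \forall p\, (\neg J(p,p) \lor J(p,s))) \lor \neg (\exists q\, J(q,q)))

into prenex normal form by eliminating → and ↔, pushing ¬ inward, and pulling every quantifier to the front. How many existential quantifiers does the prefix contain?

1

Move each ¬ inward, flipping quantifiers it crosses:
  (\exists m\, \forall r\, (\neg J(m,r) \land J(r,r))) \land ((\forall s\, \forall p\, (\neg J(p,p) \lor J(p,s))) \lor (\forall q\, \neg J(q,q)))
All bound variables are already distinct, so no renaming is needed.
Pull the quantifiers to the front (each side's bound variable is not free in the other side):
  \exists m\, \forall r\, \forall s\, \forall p\, \forall q\, (\neg J(m,r) \land J(r,r) \land (\neg J(p,p) \lor J(p,s) \lor \neg J(q,q)))
The prefix is \exists m \forall r \forall s \forall p \forall q: 4 universal, 1 existential.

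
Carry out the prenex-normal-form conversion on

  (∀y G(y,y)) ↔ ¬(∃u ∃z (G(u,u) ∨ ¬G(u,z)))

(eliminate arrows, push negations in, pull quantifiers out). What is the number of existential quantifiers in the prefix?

Eliminate → and ↔ using ¬ and ∨; A ↔ B as (¬A ∨ B) ∧ (¬B ∨ A).
  (¬(∀y G(y,y)) ∨ ¬(∃u ∃z (G(u,u) ∨ ¬G(u,z)))) ∧ (¬¬(∃u ∃z (G(u,u) ∨ ¬G(u,z))) ∨ (∀y G(y,y)))
Drive negations inward (¬∀x A ≡ ∃x ¬A, ¬∃x A ≡ ∀x ¬A, De Morgan for ∧/∨):
  ((∃y ¬G(y,y)) ∨ (∀u ∀z (¬G(u,u) ∧ G(u,z)))) ∧ ((∃u ∃z (G(u,u) ∨ ¬G(u,z))) ∨ (∀y G(y,y)))
Standardize variables apart so no two quantifiers bind the same name: u↦r, z↦v1, y↦x.
  ((∃y ¬G(y,y)) ∨ (∀u ∀z (¬G(u,u) ∧ G(u,z)))) ∧ ((∃r ∃v1 (G(r,r) ∨ ¬G(r,v1))) ∨ (∀x G(x,x)))
Pull the quantifiers to the front (each side's bound variable is not free in the other side):
  ∃y ∀u ∀z ∃r ∃v1 ∀x ((¬G(y,y) ∨ ¬G(u,u) ∧ G(u,z)) ∧ (G(r,r) ∨ ¬G(r,v1) ∨ G(x,x)))
The prefix is ∃y ∀u ∀z ∃r ∃v1 ∀x: 3 universal, 3 existential.

3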